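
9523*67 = 638041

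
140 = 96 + 44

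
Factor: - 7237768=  - 2^3 *904721^1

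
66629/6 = 11104 + 5/6  =  11104.83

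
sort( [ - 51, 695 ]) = [-51,695 ]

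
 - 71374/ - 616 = 35687/308 = 115.87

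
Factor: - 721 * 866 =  - 2^1*7^1*103^1 * 433^1 = - 624386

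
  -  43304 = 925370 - 968674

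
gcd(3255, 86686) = 1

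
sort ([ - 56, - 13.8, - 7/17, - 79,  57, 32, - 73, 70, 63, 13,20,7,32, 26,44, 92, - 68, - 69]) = [-79, - 73, - 69, - 68, - 56, - 13.8, - 7/17, 7, 13, 20,26,32, 32,44,57,  63, 70, 92]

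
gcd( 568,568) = 568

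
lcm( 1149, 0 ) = 0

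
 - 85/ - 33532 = 85/33532 = 0.00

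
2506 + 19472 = 21978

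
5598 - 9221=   -  3623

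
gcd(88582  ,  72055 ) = 1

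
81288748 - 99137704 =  - 17848956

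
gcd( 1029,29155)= 343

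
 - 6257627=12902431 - 19160058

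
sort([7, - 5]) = [-5,  7] 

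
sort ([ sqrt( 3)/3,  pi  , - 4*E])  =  [ - 4 * E, sqrt(3)/3, pi]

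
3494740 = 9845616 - 6350876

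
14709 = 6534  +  8175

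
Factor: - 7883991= - 3^2*449^1*1951^1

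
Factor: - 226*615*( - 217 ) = 30160830 = 2^1*3^1*5^1*7^1*31^1*41^1*113^1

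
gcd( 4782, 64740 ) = 6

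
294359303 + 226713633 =521072936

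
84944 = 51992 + 32952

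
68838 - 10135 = 58703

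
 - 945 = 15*( -63 ) 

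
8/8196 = 2/2049 = 0.00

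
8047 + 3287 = 11334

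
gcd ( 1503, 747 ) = 9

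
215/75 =2 + 13/15=2.87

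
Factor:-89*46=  - 4094  =  - 2^1*23^1 *89^1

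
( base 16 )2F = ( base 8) 57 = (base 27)1k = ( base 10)47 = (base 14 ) 35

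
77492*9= 697428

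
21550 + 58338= 79888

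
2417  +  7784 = 10201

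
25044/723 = 34 +154/241 = 34.64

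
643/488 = 643/488 = 1.32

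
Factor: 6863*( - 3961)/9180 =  - 1599079/540 =-2^( - 2)*3^( - 3)  *  5^(-1)* 233^1*6863^1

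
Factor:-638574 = - 2^1*3^1*71^1*1499^1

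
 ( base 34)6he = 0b1110101101000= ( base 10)7528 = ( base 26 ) b3e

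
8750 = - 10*( - 875 )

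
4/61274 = 2/30637 = 0.00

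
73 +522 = 595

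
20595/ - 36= - 6865/12   =  -572.08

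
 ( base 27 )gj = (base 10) 451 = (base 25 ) i1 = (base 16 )1c3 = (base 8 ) 703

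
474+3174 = 3648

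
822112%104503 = 90591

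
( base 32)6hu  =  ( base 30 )7DS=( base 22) DJ8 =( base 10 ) 6718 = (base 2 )1101000111110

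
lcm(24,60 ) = 120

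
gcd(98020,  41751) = 1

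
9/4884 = 3/1628  =  0.00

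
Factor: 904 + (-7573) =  - 3^3 * 13^1*19^1  =  - 6669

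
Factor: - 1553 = -1553^1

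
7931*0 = 0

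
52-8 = 44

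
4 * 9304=37216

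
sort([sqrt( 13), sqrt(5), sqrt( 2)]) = [sqrt( 2) , sqrt( 5),  sqrt( 13 )]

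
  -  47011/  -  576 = 47011/576 = 81.62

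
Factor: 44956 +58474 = 2^1*5^1*10343^1 = 103430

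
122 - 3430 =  - 3308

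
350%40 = 30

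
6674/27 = 6674/27 = 247.19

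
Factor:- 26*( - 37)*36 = 2^3*3^2*13^1*37^1= 34632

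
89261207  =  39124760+50136447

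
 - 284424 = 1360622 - 1645046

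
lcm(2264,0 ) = 0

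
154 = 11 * 14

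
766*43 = 32938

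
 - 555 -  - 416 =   -  139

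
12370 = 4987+7383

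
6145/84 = 73+13/84 = 73.15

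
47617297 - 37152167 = 10465130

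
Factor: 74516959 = 11^1*241^1*28109^1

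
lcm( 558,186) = 558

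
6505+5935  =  12440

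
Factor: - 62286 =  - 2^1 * 3^1 * 7^1*1483^1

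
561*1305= 732105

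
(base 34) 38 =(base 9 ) 132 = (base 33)3b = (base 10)110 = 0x6e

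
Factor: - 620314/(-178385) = 2^1 * 5^( - 1 ) * 269^1*1153^1*35677^( - 1)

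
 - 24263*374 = - 9074362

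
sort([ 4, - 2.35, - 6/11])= [ - 2.35,-6/11,4 ]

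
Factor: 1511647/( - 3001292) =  - 2^ ( - 2)*7^( - 1)*37^( - 1 ) * 2897^(-1 )  *  1511647^1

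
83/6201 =83/6201=0.01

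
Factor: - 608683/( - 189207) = 3^( - 2)*71^1 * 8573^1*21023^( - 1)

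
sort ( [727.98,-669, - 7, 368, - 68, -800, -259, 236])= [ - 800, - 669, - 259, - 68,- 7, 236, 368,727.98]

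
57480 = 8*7185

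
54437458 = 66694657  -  12257199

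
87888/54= 14648/9 = 1627.56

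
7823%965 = 103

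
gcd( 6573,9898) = 7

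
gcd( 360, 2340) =180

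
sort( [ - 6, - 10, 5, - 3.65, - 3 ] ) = [  -  10, - 6, - 3.65,-3, 5 ]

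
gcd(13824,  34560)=6912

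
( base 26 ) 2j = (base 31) 29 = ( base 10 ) 71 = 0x47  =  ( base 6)155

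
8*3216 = 25728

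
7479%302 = 231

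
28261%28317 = 28261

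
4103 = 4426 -323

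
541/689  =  541/689 = 0.79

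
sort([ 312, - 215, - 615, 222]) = [ - 615, - 215, 222, 312]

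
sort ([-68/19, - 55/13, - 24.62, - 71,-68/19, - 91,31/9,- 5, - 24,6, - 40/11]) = [ - 91, -71, - 24.62,- 24 , - 5, - 55/13 , - 40/11,- 68/19,-68/19,31/9, 6]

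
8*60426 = 483408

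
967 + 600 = 1567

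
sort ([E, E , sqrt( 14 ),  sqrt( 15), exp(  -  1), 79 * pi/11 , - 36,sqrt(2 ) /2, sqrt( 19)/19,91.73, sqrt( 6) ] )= [ - 36,sqrt( 19)/19,exp( - 1) , sqrt( 2) /2, sqrt (6),  E,E,sqrt( 14),  sqrt(15),79*pi/11, 91.73 ]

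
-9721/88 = -9721/88 = - 110.47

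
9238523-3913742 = 5324781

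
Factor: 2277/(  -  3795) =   -  3^1 * 5^ ( - 1)= -  3/5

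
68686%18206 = 14068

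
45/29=1 + 16/29 = 1.55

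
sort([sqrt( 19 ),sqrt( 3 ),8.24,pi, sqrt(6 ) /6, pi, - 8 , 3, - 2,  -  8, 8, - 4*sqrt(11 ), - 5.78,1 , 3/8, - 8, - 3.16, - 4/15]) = [ - 4*sqrt( 11), - 8, - 8, - 8, -5.78, - 3.16, - 2, - 4/15, 3/8,  sqrt( 6) /6,1, sqrt( 3), 3,pi, pi, sqrt( 19 ),8,8.24]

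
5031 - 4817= 214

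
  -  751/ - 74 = 10 + 11/74 =10.15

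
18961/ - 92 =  - 18961/92 = - 206.10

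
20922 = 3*6974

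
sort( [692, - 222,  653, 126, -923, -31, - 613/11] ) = [-923, -222, - 613/11,-31, 126,  653, 692 ]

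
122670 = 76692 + 45978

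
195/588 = 65/196  =  0.33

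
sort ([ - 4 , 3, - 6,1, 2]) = [-6, - 4, 1, 2, 3 ] 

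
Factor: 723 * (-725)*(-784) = 2^4 * 3^1*5^2 * 7^2*29^1 * 241^1 = 410953200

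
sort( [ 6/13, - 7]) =[ - 7, 6/13]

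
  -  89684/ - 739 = 89684/739= 121.36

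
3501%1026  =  423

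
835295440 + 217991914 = 1053287354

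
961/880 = 961/880 = 1.09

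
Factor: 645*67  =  43215 = 3^1*5^1 * 43^1 * 67^1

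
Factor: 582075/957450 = 597/982 =2^(  -  1 )*3^1*199^1*491^( - 1 )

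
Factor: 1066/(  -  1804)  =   - 2^( - 1) * 11^( - 1 ) *13^1  =  -13/22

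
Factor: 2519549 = 29^1*283^1*307^1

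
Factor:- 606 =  - 2^1 * 3^1 * 101^1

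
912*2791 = 2545392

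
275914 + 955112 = 1231026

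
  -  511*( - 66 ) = 33726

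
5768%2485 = 798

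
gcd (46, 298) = 2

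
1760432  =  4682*376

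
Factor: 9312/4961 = 2^5*3^1 * 11^( - 2) * 41^( - 1 )*97^1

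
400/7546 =200/3773  =  0.05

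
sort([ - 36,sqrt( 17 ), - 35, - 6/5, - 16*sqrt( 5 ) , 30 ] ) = [ - 36,  -  16*sqrt( 5), - 35, - 6/5,sqrt ( 17 ), 30] 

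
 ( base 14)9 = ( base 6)13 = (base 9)10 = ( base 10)9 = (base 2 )1001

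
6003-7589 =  - 1586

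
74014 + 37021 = 111035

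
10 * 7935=79350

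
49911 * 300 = 14973300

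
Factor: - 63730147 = - 13^1*647^1*7577^1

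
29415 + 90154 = 119569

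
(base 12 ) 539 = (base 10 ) 765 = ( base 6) 3313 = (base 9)1040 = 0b1011111101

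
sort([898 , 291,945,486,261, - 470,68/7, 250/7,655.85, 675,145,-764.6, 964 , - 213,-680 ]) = [ - 764.6, - 680, - 470, - 213, 68/7,250/7 , 145 , 261, 291, 486,  655.85,675, 898, 945,964]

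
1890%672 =546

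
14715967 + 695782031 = 710497998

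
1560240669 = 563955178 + 996285491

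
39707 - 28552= 11155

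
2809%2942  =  2809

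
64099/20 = 3204+ 19/20 = 3204.95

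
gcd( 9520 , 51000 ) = 680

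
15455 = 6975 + 8480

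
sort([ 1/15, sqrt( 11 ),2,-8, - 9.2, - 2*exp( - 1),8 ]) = [ - 9.2, - 8, - 2*exp( - 1),1/15,2,sqrt(  11), 8]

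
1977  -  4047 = -2070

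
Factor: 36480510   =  2^1*3^3*5^1*11^1*71^1*173^1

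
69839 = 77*907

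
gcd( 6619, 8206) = 1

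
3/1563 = 1/521 = 0.00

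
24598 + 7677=32275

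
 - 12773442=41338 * (  -  309)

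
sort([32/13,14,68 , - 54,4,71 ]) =[ - 54,32/13,4,14,  68,71]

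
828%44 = 36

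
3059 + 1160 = 4219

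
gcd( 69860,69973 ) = 1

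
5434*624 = 3390816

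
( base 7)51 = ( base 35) 11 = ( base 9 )40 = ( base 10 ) 36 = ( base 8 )44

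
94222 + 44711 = 138933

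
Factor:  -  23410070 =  - 2^1* 5^1*79^1*29633^1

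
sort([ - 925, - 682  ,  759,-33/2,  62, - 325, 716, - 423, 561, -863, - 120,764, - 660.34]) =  [ - 925, - 863, - 682, - 660.34, - 423, - 325, - 120, - 33/2,62,561,716,  759,764]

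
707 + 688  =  1395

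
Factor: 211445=5^1*13^1*3253^1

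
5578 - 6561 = -983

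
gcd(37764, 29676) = 12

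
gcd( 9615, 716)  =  1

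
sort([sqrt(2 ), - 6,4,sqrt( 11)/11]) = [-6, sqrt(11) /11, sqrt(2 ) , 4 ]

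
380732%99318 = 82778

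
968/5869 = 968/5869 = 0.16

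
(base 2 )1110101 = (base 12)99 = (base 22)57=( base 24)4L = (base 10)117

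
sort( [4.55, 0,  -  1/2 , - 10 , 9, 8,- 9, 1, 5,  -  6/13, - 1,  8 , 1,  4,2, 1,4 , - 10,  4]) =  [  -  10, - 10, - 9,-1,-1/2, - 6/13,  0, 1, 1, 1,2 , 4,  4,4,4.55,  5, 8,8,  9 ]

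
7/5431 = 7/5431  =  0.00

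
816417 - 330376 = 486041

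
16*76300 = 1220800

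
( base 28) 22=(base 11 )53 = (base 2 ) 111010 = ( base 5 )213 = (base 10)58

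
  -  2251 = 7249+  -9500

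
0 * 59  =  0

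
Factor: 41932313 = 241^1*173993^1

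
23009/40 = 575+9/40 = 575.23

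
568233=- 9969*(  -  57 )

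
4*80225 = 320900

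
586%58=6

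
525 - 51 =474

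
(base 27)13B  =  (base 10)821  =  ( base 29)S9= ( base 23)1cg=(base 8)1465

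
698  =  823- 125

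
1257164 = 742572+514592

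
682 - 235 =447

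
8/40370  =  4/20185 = 0.00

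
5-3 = 2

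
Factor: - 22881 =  - 3^1*29^1*263^1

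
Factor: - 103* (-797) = 82091=103^1* 797^1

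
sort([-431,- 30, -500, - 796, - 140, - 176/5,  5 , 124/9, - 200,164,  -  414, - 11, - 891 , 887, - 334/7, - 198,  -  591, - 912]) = [ - 912, - 891, - 796, - 591 , - 500,  -  431,-414, - 200, - 198, - 140, - 334/7, - 176/5 , - 30, - 11,  5, 124/9,164,887] 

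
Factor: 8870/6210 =3^( - 3)*23^( - 1)*887^1 = 887/621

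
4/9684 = 1/2421 = 0.00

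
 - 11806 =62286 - 74092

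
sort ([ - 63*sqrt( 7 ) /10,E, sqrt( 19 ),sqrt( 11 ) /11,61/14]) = [ - 63*sqrt( 7) /10,sqrt( 11 ) /11, E,61/14, sqrt(19 )]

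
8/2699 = 8/2699 = 0.00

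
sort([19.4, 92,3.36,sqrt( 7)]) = [sqrt(7 ),  3.36,19.4,92 ] 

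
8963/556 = 16+67/556 = 16.12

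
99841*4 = 399364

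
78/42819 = 26/14273 = 0.00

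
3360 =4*840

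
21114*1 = 21114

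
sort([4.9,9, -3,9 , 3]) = [ -3,3 , 4.9,9,9]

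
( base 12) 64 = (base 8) 114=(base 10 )76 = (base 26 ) 2o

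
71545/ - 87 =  - 71545/87 = - 822.36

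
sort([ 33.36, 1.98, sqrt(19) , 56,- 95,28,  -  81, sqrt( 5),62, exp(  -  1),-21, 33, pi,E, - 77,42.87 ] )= [ - 95, - 81, - 77,  -  21, exp(- 1 ),1.98,sqrt (5),E,pi,sqrt(19), 28,33,33.36,42.87, 56,62]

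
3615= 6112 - 2497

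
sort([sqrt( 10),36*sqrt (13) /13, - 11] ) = [-11, sqrt (10 ),36* sqrt(13 ) /13]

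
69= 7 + 62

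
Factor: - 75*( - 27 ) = 3^4 * 5^2  =  2025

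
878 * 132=115896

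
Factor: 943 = 23^1*41^1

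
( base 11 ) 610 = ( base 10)737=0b1011100001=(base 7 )2102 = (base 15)342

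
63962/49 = 63962/49 = 1305.35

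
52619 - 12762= 39857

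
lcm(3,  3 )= 3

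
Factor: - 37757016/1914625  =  -2^3*3^4*5^( - 3)*11^1* 17^( - 2)*53^( - 1 ) *5297^1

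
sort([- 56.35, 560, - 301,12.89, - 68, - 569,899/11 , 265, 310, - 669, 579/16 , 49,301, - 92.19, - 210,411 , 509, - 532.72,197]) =[ - 669, - 569, -532.72,-301, - 210, - 92.19, - 68,  -  56.35, 12.89,  579/16, 49 , 899/11, 197,265, 301,310,411 , 509,560]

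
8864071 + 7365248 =16229319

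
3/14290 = 3/14290  =  0.00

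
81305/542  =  150+5/542 = 150.01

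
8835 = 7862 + 973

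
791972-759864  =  32108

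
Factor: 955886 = 2^1 * 47^1*10169^1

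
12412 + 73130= 85542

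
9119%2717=968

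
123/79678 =123/79678 = 0.00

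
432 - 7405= - 6973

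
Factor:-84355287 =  - 3^1*29^1*  821^1*1181^1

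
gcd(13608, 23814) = 3402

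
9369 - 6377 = 2992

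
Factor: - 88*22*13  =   - 25168 =- 2^4*11^2*13^1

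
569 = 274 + 295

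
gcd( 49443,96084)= 3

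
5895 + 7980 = 13875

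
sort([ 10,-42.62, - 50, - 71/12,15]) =[ - 50, - 42.62,  -  71/12,10, 15] 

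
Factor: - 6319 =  - 71^1 * 89^1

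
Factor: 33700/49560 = 2^ (- 1)*3^( -1 ) * 5^1*7^( - 1 )*59^( - 1) * 337^1 = 1685/2478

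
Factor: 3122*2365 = 2^1*5^1*7^1*11^1*43^1*223^1  =  7383530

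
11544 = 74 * 156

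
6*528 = 3168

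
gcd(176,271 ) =1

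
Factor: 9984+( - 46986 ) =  - 37002= - 2^1* 3^1*7^1 *881^1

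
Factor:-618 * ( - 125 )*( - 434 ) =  -2^2*3^1*5^3*7^1*31^1*103^1 = - 33526500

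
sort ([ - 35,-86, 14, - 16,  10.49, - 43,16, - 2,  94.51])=[-86, - 43,- 35, - 16, - 2,10.49,14, 16,  94.51 ]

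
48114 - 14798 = 33316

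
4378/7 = 4378/7 = 625.43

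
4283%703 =65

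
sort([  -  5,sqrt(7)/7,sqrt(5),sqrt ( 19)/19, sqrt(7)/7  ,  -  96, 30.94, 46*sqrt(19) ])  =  [-96, - 5, sqrt(19)/19, sqrt(7)/7, sqrt (7)/7, sqrt( 5), 30.94, 46*sqrt(19) ] 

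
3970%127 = 33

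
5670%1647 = 729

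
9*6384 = 57456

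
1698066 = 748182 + 949884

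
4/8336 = 1/2084 = 0.00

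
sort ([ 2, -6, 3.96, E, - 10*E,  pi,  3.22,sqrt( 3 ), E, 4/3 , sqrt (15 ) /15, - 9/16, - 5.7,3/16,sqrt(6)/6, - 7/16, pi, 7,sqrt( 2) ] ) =[- 10* E, - 6, - 5.7, - 9/16, - 7/16,3/16,sqrt(15)/15 , sqrt(6 ) /6,  4/3, sqrt( 2 ),  sqrt( 3),2,E,  E, pi, pi,  3.22,3.96 , 7]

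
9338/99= 94 + 32/99= 94.32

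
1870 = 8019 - 6149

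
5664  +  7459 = 13123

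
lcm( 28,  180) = 1260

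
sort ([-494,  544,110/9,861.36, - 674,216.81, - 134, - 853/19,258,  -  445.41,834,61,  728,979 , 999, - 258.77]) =[ - 674,- 494  ,-445.41, - 258.77, - 134, - 853/19,110/9,61,216.81,258,544,728, 834,861.36, 979, 999]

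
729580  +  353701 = 1083281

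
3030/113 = 3030/113 = 26.81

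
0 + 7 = 7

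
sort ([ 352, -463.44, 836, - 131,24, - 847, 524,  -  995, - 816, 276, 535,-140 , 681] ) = [ - 995,-847, - 816, - 463.44, - 140, - 131, 24 , 276,352,  524, 535, 681, 836]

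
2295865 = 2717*845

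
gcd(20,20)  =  20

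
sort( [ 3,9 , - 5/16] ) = [ - 5/16, 3,9]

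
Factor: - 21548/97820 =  - 5^( - 1)* 67^ ( - 1)*73^(-1)*5387^1 = - 5387/24455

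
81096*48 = 3892608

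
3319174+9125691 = 12444865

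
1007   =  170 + 837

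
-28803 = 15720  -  44523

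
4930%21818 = 4930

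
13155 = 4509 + 8646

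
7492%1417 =407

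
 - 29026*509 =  - 14774234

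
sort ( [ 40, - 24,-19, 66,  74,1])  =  [ - 24, - 19,1, 40  ,  66,74]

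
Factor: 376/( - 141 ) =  - 8/3=- 2^3*3^( - 1) 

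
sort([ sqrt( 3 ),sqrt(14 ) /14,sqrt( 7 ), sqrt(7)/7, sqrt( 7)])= [ sqrt( 14) /14,sqrt( 7)/7, sqrt ( 3 ) , sqrt (7 ), sqrt( 7 ) ]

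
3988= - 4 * ( - 997 ) 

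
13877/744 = 13877/744 = 18.65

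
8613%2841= 90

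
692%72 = 44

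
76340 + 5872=82212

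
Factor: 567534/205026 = 11^1 * 8599^1*34171^(-1) = 94589/34171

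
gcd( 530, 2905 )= 5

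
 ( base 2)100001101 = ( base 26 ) a9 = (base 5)2034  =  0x10D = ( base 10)269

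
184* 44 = 8096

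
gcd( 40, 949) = 1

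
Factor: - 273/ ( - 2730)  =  2^(-1 )*5^( - 1)  =  1/10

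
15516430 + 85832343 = 101348773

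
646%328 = 318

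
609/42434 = 87/6062 = 0.01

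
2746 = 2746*1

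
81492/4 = 20373  =  20373.00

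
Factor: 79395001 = 7^1* 11342143^1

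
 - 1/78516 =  - 1 +78515/78516 = -0.00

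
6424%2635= 1154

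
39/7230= 13/2410  =  0.01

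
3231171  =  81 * 39891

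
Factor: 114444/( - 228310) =- 2^1*3^2*5^ (-1)*11^1 * 79^( - 1)= - 198/395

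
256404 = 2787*92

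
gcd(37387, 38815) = 7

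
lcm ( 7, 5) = 35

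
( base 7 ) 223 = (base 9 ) 137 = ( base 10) 115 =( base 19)61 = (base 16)73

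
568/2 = 284=284.00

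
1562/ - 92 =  - 17+1/46 = - 16.98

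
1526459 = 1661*919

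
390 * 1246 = 485940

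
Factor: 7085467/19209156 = 2^( - 2)* 3^( - 1 )*41^(  -  1 )*39043^ ( - 1)*7085467^1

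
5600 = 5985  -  385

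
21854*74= 1617196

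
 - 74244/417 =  - 24748/139 = - 178.04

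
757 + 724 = 1481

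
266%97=72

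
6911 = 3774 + 3137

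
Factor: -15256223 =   -  41^1*139^1*2677^1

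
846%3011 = 846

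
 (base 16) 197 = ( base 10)407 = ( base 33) CB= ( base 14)211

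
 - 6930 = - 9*770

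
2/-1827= - 1 + 1825/1827=   -0.00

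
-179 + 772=593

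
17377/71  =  17377/71 = 244.75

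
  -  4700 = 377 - 5077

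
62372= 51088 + 11284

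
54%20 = 14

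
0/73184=0  =  0.00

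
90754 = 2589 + 88165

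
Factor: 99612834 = 2^1*3^1*47^1 * 353237^1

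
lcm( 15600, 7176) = 358800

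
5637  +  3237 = 8874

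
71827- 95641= - 23814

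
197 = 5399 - 5202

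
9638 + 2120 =11758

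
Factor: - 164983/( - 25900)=637/100  =  2^( - 2)*5^(-2)*7^2*13^1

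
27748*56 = 1553888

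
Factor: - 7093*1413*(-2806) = 28122879654= 2^1*3^2*23^1*41^1*61^1*157^1*173^1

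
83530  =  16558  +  66972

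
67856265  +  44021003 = 111877268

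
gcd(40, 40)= 40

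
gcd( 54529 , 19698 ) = 1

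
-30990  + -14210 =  - 45200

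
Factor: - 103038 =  - 2^1*3^1* 13^1*1321^1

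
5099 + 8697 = 13796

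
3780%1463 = 854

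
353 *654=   230862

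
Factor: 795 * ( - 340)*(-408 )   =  110282400 = 2^5*3^2*5^2*17^2*53^1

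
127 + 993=1120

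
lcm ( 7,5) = 35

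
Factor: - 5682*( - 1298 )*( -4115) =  -2^2*3^1* 5^1*11^1*59^1*823^1 * 947^1 = - 30349096140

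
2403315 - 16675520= -14272205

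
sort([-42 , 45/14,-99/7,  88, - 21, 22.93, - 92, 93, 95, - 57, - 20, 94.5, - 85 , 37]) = [ - 92, - 85, - 57, - 42,  -  21, - 20 , - 99/7, 45/14, 22.93, 37, 88,93,94.5,95]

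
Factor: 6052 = 2^2*17^1*89^1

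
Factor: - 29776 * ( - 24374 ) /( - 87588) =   -  181440056/21897 =- 2^3*3^( - 3) * 7^1*811^(  -  1 )*1741^1 * 1861^1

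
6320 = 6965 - 645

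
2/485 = 2/485 = 0.00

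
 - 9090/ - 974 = 9 + 162/487 =9.33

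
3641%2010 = 1631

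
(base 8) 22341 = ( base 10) 9441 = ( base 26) DP3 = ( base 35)7oq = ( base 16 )24e1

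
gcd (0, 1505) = 1505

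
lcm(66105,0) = 0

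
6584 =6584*1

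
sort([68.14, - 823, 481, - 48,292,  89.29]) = [  -  823, - 48,68.14, 89.29, 292,  481 ] 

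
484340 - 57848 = 426492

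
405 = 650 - 245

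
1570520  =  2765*568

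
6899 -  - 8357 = 15256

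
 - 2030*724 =- 1469720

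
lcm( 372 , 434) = 2604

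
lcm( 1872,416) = 3744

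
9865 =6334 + 3531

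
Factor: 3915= 3^3 * 5^1*29^1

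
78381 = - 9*( -8709 )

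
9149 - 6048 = 3101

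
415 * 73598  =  30543170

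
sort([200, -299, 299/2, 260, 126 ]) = [ - 299, 126, 299/2, 200 , 260]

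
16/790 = 8/395 = 0.02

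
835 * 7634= 6374390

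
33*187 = 6171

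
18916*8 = 151328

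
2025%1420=605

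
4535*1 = 4535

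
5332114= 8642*617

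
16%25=16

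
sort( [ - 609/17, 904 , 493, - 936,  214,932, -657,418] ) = [ - 936, -657,  -  609/17,214 , 418,493,  904,932] 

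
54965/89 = 54965/89 = 617.58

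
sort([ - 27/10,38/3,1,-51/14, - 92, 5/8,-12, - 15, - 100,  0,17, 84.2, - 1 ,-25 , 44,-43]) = [ - 100, - 92, - 43,-25,-15, - 12, - 51/14,-27/10,-1, 0,  5/8, 1,38/3, 17,44,  84.2]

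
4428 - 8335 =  - 3907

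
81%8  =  1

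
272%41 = 26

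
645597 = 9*71733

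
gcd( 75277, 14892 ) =1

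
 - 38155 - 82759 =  - 120914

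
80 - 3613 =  - 3533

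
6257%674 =191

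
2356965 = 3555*663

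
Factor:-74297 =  - 74297^1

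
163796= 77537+86259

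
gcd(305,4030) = 5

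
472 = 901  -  429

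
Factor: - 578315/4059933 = -3^( - 1)*5^1*115663^1*1353311^(-1)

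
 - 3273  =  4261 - 7534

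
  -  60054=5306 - 65360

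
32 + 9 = 41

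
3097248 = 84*36872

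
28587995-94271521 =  - 65683526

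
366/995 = 366/995 = 0.37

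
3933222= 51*77122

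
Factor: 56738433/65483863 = 3^1 * 18912811^1*65483863^ ( - 1 ) 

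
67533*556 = 37548348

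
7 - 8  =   - 1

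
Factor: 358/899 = 2^1*29^(-1 )*31^(-1)*179^1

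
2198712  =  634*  3468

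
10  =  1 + 9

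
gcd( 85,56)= 1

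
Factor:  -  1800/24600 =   -  3/41 = - 3^1*41^( - 1)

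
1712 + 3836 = 5548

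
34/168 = 17/84 =0.20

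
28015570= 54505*514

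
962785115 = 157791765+804993350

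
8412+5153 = 13565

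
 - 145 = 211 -356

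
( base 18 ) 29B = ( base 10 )821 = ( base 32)PL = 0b1100110101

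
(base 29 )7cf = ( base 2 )1100001101010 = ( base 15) 1CBA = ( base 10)6250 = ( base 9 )8514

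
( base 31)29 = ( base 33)25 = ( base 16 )47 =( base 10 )71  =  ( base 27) 2H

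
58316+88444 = 146760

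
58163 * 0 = 0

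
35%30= 5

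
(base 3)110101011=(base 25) EAM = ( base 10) 9022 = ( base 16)233e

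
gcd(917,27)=1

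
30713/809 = 30713/809 = 37.96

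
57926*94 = 5445044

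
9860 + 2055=11915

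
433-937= -504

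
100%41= 18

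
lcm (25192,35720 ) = 2393240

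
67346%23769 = 19808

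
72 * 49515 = 3565080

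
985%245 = 5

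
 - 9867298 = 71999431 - 81866729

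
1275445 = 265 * 4813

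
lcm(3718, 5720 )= 74360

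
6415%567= 178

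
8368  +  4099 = 12467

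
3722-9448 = -5726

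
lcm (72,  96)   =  288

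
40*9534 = 381360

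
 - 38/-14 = 19/7 = 2.71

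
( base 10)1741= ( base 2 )11011001101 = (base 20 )471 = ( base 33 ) 1JP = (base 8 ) 3315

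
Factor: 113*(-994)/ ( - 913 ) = 2^1*7^1*11^(  -  1)*71^1*83^( -1 ) * 113^1 = 112322/913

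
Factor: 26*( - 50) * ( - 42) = 54600 = 2^3*3^1 * 5^2 * 7^1 * 13^1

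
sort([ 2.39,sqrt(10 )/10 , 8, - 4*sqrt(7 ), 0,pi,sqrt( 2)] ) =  [-4 * sqrt( 7), 0,sqrt( 10 )/10,sqrt( 2 ),2.39, pi, 8]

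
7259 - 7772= - 513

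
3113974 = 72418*43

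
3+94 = 97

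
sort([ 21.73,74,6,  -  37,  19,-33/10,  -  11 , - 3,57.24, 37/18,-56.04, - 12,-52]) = [- 56.04, - 52, - 37,  -  12, - 11,-33/10,  -  3,37/18,6, 19,21.73,57.24,74 ]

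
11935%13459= 11935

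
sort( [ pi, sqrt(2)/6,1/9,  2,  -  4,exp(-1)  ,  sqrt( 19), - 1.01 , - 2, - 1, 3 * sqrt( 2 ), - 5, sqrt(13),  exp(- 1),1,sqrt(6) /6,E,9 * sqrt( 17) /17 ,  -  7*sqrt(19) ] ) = [ - 7*sqrt( 19), - 5,-4  , - 2, - 1.01, - 1,1/9  ,  sqrt( 2)/6, exp( - 1 ), exp( - 1), sqrt( 6)/6,1,2,9 * sqrt( 17 ) /17, E,  pi,sqrt(13 ),3*sqrt (2 ),sqrt (19) ]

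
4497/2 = 4497/2 = 2248.50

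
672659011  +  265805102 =938464113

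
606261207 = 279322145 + 326939062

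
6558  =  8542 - 1984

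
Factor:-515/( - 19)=5^1*19^(  -  1 )*103^1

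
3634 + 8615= 12249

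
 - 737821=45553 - 783374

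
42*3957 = 166194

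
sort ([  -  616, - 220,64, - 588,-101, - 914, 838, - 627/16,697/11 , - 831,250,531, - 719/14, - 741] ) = [ - 914, - 831, -741, - 616, - 588, - 220,-101, - 719/14, - 627/16, 697/11,64,250,531,838] 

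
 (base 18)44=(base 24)34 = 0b1001100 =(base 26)2o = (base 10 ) 76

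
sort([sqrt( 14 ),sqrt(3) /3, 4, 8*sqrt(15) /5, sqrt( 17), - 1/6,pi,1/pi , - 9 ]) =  [-9, - 1/6, 1/pi, sqrt(3 )/3,pi, sqrt( 14 ),4, sqrt( 17 ),8*sqrt(15)/5 ]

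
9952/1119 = 9952/1119 = 8.89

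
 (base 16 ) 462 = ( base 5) 13442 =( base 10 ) 1122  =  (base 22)270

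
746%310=126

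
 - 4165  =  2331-6496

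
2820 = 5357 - 2537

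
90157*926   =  83485382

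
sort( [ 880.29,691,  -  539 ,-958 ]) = [ - 958, - 539,691,  880.29] 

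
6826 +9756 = 16582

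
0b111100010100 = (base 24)6GK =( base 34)3bi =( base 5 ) 110420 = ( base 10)3860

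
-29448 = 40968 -70416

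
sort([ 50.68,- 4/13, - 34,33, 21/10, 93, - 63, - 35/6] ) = [ - 63, - 34, - 35/6, - 4/13, 21/10, 33,50.68,93]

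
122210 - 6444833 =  - 6322623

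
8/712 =1/89 = 0.01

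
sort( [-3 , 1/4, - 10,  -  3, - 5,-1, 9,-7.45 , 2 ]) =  [ - 10, - 7.45,-5, - 3, - 3,-1,  1/4 , 2,9 ]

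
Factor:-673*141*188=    - 2^2*3^1*47^2*673^1  =  - 17839884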